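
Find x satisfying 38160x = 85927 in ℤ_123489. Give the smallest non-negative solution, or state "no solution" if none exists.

no solution

gcd(38160, 123489):
123489 = 3·38160 + 9009
38160 = 4·9009 + 2124
9009 = 4·2124 + 513
2124 = 4·513 + 72
513 = 7·72 + 9
72 = 8·9 + 0
gcd = 9, but 9 ∤ 85927, so the congruence has no solution.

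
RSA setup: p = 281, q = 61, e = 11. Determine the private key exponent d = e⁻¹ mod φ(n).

φ(n) = (p−1)(q−1) = 280·60 = 16800.
Need d with 11·d ≡ 1 (mod 16800). Apply the extended Euclidean algorithm:
16800 = 1527·11 + 3
11 = 3·3 + 2
3 = 1·2 + 1
2 = 2·1 + 0
Back-substitute:
1 = 3 − 2
1 = −11 + 4·3
1 = 4·16800 − 6109·11
So 11·(-6109) ≡ 1 (mod 16800), hence d ≡ -6109 ≡ 10691 (mod 16800).

10691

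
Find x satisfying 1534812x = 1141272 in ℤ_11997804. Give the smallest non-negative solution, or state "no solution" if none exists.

779164

First find gcd(1534812, 11997804):
11997804 = 7·1534812 + 1254120
1534812 = 1·1254120 + 280692
1254120 = 4·280692 + 131352
280692 = 2·131352 + 17988
131352 = 7·17988 + 5436
17988 = 3·5436 + 1680
5436 = 3·1680 + 396
1680 = 4·396 + 96
396 = 4·96 + 12
96 = 8·12 + 0
gcd = 12 and 12 | 1141272, so solutions exist. Divide through by 12: 127901x ≡ 95106 (mod 999817).
Now find 127901⁻¹ mod 999817:
999817 = 7·127901 + 104510
127901 = 1·104510 + 23391
104510 = 4·23391 + 10946
23391 = 2·10946 + 1499
10946 = 7·1499 + 453
1499 = 3·453 + 140
453 = 3·140 + 33
140 = 4·33 + 8
33 = 4·8 + 1
8 = 8·1 + 0
Back-substitute:
1 = 33 − 4·8
1 = −4·140 + 17·33
1 = 17·453 − 55·140
1 = −55·1499 + 182·453
1 = 182·10946 − 1329·1499
1 = −1329·23391 + 2840·10946
1 = 2840·104510 − 12689·23391
1 = −12689·127901 + 15529·104510
1 = 15529·999817 − 121392·127901
So 127901·(-121392) ≡ 1 (mod 999817), i.e. 127901⁻¹ ≡ 878425.
Then x ≡ 878425·95106 ≡ 779164 (mod 999817); the smallest non-negative solution is x = 779164.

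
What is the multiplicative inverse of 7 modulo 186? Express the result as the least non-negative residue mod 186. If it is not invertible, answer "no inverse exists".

133

Extended Euclidean algorithm:
186 = 26×7 + 4
7 = 1×4 + 3
4 = 1×3 + 1
3 = 3×1 + 0
Since gcd(7, 186) = 1, back-substitute to write 1 as a combination:
1 = 4 − 3
1 = −7 + 2·4
1 = 2·186 − 53·7
So 7·(-53) ≡ 1 (mod 186), and -53 ≡ 133 (mod 186).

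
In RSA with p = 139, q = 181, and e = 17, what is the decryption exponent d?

16073

φ(n) = (p−1)(q−1) = 138·180 = 24840.
Need d with 17·d ≡ 1 (mod 24840). Apply the extended Euclidean algorithm:
24840 = 1461*17 + 3
17 = 5*3 + 2
3 = 1*2 + 1
2 = 2*1 + 0
Back-substitute:
1 = 3 − 2
1 = −17 + 6·3
1 = 6·24840 − 8767·17
So 17·(-8767) ≡ 1 (mod 24840), hence d ≡ -8767 ≡ 16073 (mod 24840).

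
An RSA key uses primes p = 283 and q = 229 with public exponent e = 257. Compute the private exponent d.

40529

φ(n) = (p−1)(q−1) = 282·228 = 64296.
Need d with 257·d ≡ 1 (mod 64296). Apply the extended Euclidean algorithm:
64296 = 250*257 + 46
257 = 5*46 + 27
46 = 1*27 + 19
27 = 1*19 + 8
19 = 2*8 + 3
8 = 2*3 + 2
3 = 1*2 + 1
2 = 2*1 + 0
Back-substitute:
1 = 3 − 2
1 = −8 + 3·3
1 = 3·19 − 7·8
1 = −7·27 + 10·19
1 = 10·46 − 17·27
1 = −17·257 + 95·46
1 = 95·64296 − 23767·257
So 257·(-23767) ≡ 1 (mod 64296), hence d ≡ -23767 ≡ 40529 (mod 64296).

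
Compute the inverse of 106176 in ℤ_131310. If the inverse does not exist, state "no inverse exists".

no inverse exists

Compute gcd(106176, 131310):
131310 = 1·106176 + 25134
106176 = 4·25134 + 5640
25134 = 4·5640 + 2574
5640 = 2·2574 + 492
2574 = 5·492 + 114
492 = 4·114 + 36
114 = 3·36 + 6
36 = 6·6 + 0
The gcd is 6, not 1, hence no inverse exists.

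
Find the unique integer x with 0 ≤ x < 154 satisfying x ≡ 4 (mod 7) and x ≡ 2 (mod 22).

46

Write x = 4 + 7·k. Then 7·k ≡ 2 − 4 ≡ 20 (mod 22).
Need 7⁻¹ mod 22. Extended Euclid on (22, 7):
22 = 3×7 + 1
7 = 7×1 + 0
Back-substitute:
1 = 22 − 3·7
7⁻¹ ≡ 19 (mod 22), so k ≡ 19·20 ≡ 6 (mod 22).
x = 4 + 7·6 = 46.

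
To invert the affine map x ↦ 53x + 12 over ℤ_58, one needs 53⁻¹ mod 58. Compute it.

Extended Euclidean algorithm:
58 = 1×53 + 5
53 = 10×5 + 3
5 = 1×3 + 2
3 = 1×2 + 1
2 = 2×1 + 0
Since gcd(53, 58) = 1, back-substitute to write 1 as a combination:
1 = 3 − 2
1 = −5 + 2·3
1 = 2·53 − 21·5
1 = −21·58 + 23·53
So 53·23 ≡ 1 (mod 58).

23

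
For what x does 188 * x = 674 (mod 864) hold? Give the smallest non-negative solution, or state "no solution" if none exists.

gcd(188, 864):
864 = 4×188 + 112
188 = 1×112 + 76
112 = 1×76 + 36
76 = 2×36 + 4
36 = 9×4 + 0
gcd = 4, but 4 ∤ 674, so the congruence has no solution.

no solution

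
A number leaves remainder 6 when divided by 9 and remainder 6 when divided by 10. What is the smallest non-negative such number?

6

Write x = 6 + 9·k. Then 9·k ≡ 6 − 6 ≡ 0 (mod 10).
Need 9⁻¹ mod 10. Extended Euclid on (10, 9):
10 = 1*9 + 1
9 = 9*1 + 0
Back-substitute:
1 = 10 − 9
9⁻¹ ≡ 9 (mod 10), so k ≡ 9·0 ≡ 0 (mod 10).
x = 6 + 9·0 = 6.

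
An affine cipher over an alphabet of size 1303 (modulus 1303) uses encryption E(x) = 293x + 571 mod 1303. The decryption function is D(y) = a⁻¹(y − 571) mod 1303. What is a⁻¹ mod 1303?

gcd(1303, 293) by repeated division:
1303 = 4×293 + 131
293 = 2×131 + 31
131 = 4×31 + 7
31 = 4×7 + 3
7 = 2×3 + 1
3 = 3×1 + 0
The gcd is 1. Working backward:
1 = 7 − 2·3
1 = −2·31 + 9·7
1 = 9·131 − 38·31
1 = −38·293 + 85·131
1 = 85·1303 − 378·293
Hence 293⁻¹ ≡ -378 ≡ 925 (mod 1303).

925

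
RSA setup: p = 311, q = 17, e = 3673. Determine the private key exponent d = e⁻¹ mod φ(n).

φ(n) = (p−1)(q−1) = 310·16 = 4960.
Need d with 3673·d ≡ 1 (mod 4960). Apply the extended Euclidean algorithm:
4960 = 1*3673 + 1287
3673 = 2*1287 + 1099
1287 = 1*1099 + 188
1099 = 5*188 + 159
188 = 1*159 + 29
159 = 5*29 + 14
29 = 2*14 + 1
14 = 14*1 + 0
Back-substitute:
1 = 29 − 2·14
1 = −2·159 + 11·29
1 = 11·188 − 13·159
1 = −13·1099 + 76·188
1 = 76·1287 − 89·1099
1 = −89·3673 + 254·1287
1 = 254·4960 − 343·3673
So 3673·(-343) ≡ 1 (mod 4960), hence d ≡ -343 ≡ 4617 (mod 4960).

4617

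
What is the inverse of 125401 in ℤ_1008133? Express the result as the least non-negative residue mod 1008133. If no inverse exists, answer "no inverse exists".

291898

Run Euclid on (1008133, 125401):
1008133 = 8×125401 + 4925
125401 = 25×4925 + 2276
4925 = 2×2276 + 373
2276 = 6×373 + 38
373 = 9×38 + 31
38 = 1×31 + 7
31 = 4×7 + 3
7 = 2×3 + 1
3 = 3×1 + 0
The gcd is 1. Working backward:
1 = 7 − 2·3
1 = −2·31 + 9·7
1 = 9·38 − 11·31
1 = −11·373 + 108·38
1 = 108·2276 − 659·373
1 = −659·4925 + 1426·2276
1 = 1426·125401 − 36309·4925
1 = −36309·1008133 + 291898·125401
So 125401·291898 ≡ 1 (mod 1008133).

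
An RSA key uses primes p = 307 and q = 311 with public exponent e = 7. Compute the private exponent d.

27103

φ(n) = (p−1)(q−1) = 306·310 = 94860.
Need d with 7·d ≡ 1 (mod 94860). Apply the extended Euclidean algorithm:
94860 = 13551·7 + 3
7 = 2·3 + 1
3 = 3·1 + 0
Back-substitute:
1 = 7 − 2·3
1 = −2·94860 + 27103·7
So 7·27103 ≡ 1 (mod 94860), hence d = 27103.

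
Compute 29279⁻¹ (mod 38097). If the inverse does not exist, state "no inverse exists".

Extended Euclidean algorithm:
38097 = 1×29279 + 8818
29279 = 3×8818 + 2825
8818 = 3×2825 + 343
2825 = 8×343 + 81
343 = 4×81 + 19
81 = 4×19 + 5
19 = 3×5 + 4
5 = 1×4 + 1
4 = 4×1 + 0
gcd = 1, so the inverse exists. Back-substitute:
1 = 5 − 4
1 = −19 + 4·5
1 = 4·81 − 17·19
1 = −17·343 + 72·81
1 = 72·2825 − 593·343
1 = −593·8818 + 1851·2825
1 = 1851·29279 − 6146·8818
1 = −6146·38097 + 7997·29279
So 29279·7997 ≡ 1 (mod 38097).

7997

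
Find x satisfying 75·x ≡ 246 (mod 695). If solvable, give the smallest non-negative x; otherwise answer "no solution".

no solution

gcd(75, 695):
695 = 9*75 + 20
75 = 3*20 + 15
20 = 1*15 + 5
15 = 3*5 + 0
gcd = 5, but 5 ∤ 246, so the congruence has no solution.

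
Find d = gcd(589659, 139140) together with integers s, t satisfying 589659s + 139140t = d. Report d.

Apply Euclid's algorithm to 589659 and 139140:
589659 = 4*139140 + 33099
139140 = 4*33099 + 6744
33099 = 4*6744 + 6123
6744 = 1*6123 + 621
6123 = 9*621 + 534
621 = 1*534 + 87
534 = 6*87 + 12
87 = 7*12 + 3
12 = 4*3 + 0
gcd(589659, 139140) = 3.
Working backward:
3 = 87 − 7·12
3 = −7·534 + 43·87
3 = 43·621 − 50·534
3 = −50·6123 + 493·621
3 = 493·6744 − 543·6123
3 = −543·33099 + 2665·6744
3 = 2665·139140 − 11203·33099
3 = −11203·589659 + 47477·139140
So 3 = (-11203)·589659 + (47477)·139140.

3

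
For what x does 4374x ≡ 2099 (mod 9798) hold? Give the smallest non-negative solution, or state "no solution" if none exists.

no solution

gcd(4374, 9798):
9798 = 2×4374 + 1050
4374 = 4×1050 + 174
1050 = 6×174 + 6
174 = 29×6 + 0
gcd = 6, but 6 ∤ 2099, so the congruence has no solution.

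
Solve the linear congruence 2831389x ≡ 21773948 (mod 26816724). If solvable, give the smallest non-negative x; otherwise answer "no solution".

gcd(2831389, 26816724):
26816724 = 9*2831389 + 1334223
2831389 = 2*1334223 + 162943
1334223 = 8*162943 + 30679
162943 = 5*30679 + 9548
30679 = 3*9548 + 2035
9548 = 4*2035 + 1408
2035 = 1*1408 + 627
1408 = 2*627 + 154
627 = 4*154 + 11
154 = 14*11 + 0
gcd = 11, but 11 ∤ 21773948, so the congruence has no solution.

no solution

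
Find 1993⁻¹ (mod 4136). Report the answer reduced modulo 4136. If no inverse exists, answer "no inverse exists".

193

Run Euclid on (4136, 1993):
4136 = 2·1993 + 150
1993 = 13·150 + 43
150 = 3·43 + 21
43 = 2·21 + 1
21 = 21·1 + 0
gcd = 1, so the inverse exists. Back-substitute:
1 = 43 − 2·21
1 = −2·150 + 7·43
1 = 7·1993 − 93·150
1 = −93·4136 + 193·1993
So 1993·193 ≡ 1 (mod 4136).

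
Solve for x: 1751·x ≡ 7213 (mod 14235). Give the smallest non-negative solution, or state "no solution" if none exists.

7898

First find gcd(1751, 14235):
14235 = 8*1751 + 227
1751 = 7*227 + 162
227 = 1*162 + 65
162 = 2*65 + 32
65 = 2*32 + 1
32 = 32*1 + 0
gcd = 1, so a unique solution mod 14235 exists.
Back-substitute for the Bézout coefficients:
1 = 65 − 2·32
1 = −2·162 + 5·65
1 = 5·227 − 7·162
1 = −7·1751 + 54·227
1 = 54·14235 − 439·1751
So 1751·(-439) ≡ 1 (mod 14235), giving 1751⁻¹ ≡ 13796.
x ≡ 1751⁻¹·7213 ≡ 13796·7213 ≡ 7898 (mod 14235).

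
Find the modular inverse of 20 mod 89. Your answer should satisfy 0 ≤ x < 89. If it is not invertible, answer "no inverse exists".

gcd(89, 20) by repeated division:
89 = 4·20 + 9
20 = 2·9 + 2
9 = 4·2 + 1
2 = 2·1 + 0
Since gcd(20, 89) = 1, back-substitute to write 1 as a combination:
1 = 9 − 4·2
1 = −4·20 + 9·9
1 = 9·89 − 40·20
Hence 20⁻¹ ≡ -40 ≡ 49 (mod 89).

49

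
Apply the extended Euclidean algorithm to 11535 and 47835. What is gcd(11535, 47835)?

Apply Euclid's algorithm to 47835 and 11535:
47835 = 4×11535 + 1695
11535 = 6×1695 + 1365
1695 = 1×1365 + 330
1365 = 4×330 + 45
330 = 7×45 + 15
45 = 3×15 + 0
gcd(11535, 47835) = 15.
Express as a combination:
15 = 330 − 7·45
15 = −7·1365 + 29·330
15 = 29·1695 − 36·1365
15 = −36·11535 + 245·1695
15 = 245·47835 − 1016·11535
So 15 = (245)·47835 + (-1016)·11535.

15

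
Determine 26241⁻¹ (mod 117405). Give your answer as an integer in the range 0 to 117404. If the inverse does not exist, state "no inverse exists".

Compute gcd(26241, 117405):
117405 = 4·26241 + 12441
26241 = 2·12441 + 1359
12441 = 9·1359 + 210
1359 = 6·210 + 99
210 = 2·99 + 12
99 = 8·12 + 3
12 = 4·3 + 0
Since gcd = 3 > 1, 26241 is not a unit mod 117405.

no inverse exists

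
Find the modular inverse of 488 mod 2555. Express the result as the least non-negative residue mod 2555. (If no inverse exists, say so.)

gcd(2555, 488) by repeated division:
2555 = 5·488 + 115
488 = 4·115 + 28
115 = 4·28 + 3
28 = 9·3 + 1
3 = 3·1 + 0
Since gcd(488, 2555) = 1, back-substitute to write 1 as a combination:
1 = 28 − 9·3
1 = −9·115 + 37·28
1 = 37·488 − 157·115
1 = −157·2555 + 822·488
So 488·822 ≡ 1 (mod 2555).

822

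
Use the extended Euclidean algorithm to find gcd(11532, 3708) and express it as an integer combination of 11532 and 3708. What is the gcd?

Repeated division:
11532 = 3·3708 + 408
3708 = 9·408 + 36
408 = 11·36 + 12
36 = 3·12 + 0
gcd(11532, 3708) = 12.
Back-substituting:
12 = 408 − 11·36
12 = −11·3708 + 100·408
12 = 100·11532 − 311·3708
So 12 = (100)·11532 + (-311)·3708.

12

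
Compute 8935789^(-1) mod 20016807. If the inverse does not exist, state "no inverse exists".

Extended Euclidean algorithm:
20016807 = 2*8935789 + 2145229
8935789 = 4*2145229 + 354873
2145229 = 6*354873 + 15991
354873 = 22*15991 + 3071
15991 = 5*3071 + 636
3071 = 4*636 + 527
636 = 1*527 + 109
527 = 4*109 + 91
109 = 1*91 + 18
91 = 5*18 + 1
18 = 18*1 + 0
The gcd is 1. Working backward:
1 = 91 − 5·18
1 = −5·109 + 6·91
1 = 6·527 − 29·109
1 = −29·636 + 35·527
1 = 35·3071 − 169·636
1 = −169·15991 + 880·3071
1 = 880·354873 − 19529·15991
1 = −19529·2145229 + 118054·354873
1 = 118054·8935789 − 491745·2145229
1 = −491745·20016807 + 1101544·8935789
So 8935789·1101544 ≡ 1 (mod 20016807).

1101544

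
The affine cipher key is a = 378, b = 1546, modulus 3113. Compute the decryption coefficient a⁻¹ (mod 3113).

2973

Extended Euclidean algorithm:
3113 = 8*378 + 89
378 = 4*89 + 22
89 = 4*22 + 1
22 = 22*1 + 0
gcd = 1, so the inverse exists. Back-substitute:
1 = 89 − 4·22
1 = −4·378 + 17·89
1 = 17·3113 − 140·378
Thus 378·(-140) ≡ 1 (mod 3113); reducing, -140 mod 3113 = 2973.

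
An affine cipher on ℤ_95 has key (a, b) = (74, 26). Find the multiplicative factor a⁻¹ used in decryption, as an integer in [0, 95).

Apply the Euclidean algorithm to 95 and 74:
95 = 1*74 + 21
74 = 3*21 + 11
21 = 1*11 + 10
11 = 1*10 + 1
10 = 10*1 + 0
gcd = 1, so the inverse exists. Back-substitute:
1 = 11 − 10
1 = −21 + 2·11
1 = 2·74 − 7·21
1 = −7·95 + 9·74
So 74·9 ≡ 1 (mod 95).

9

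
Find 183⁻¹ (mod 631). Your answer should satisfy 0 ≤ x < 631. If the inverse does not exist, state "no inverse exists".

100

gcd(631, 183) by repeated division:
631 = 3×183 + 82
183 = 2×82 + 19
82 = 4×19 + 6
19 = 3×6 + 1
6 = 6×1 + 0
gcd = 1, so the inverse exists. Back-substitute:
1 = 19 − 3·6
1 = −3·82 + 13·19
1 = 13·183 − 29·82
1 = −29·631 + 100·183
So 183·100 ≡ 1 (mod 631).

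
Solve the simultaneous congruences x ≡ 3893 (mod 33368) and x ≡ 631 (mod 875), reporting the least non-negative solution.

3040381

Write x = 3893 + 33368·k. Then 33368·k ≡ 631 − 3893 ≡ 238 (mod 875).
Need 33368⁻¹ mod 875. Extended Euclid on (875, 118):
875 = 7*118 + 49
118 = 2*49 + 20
49 = 2*20 + 9
20 = 2*9 + 2
9 = 4*2 + 1
2 = 2*1 + 0
Back-substitute:
1 = 9 − 4·2
1 = −4·20 + 9·9
1 = 9·49 − 22·20
1 = −22·118 + 53·49
1 = 53·875 − 393·118
33368⁻¹ ≡ 482 (mod 875), so k ≡ 482·238 ≡ 91 (mod 875).
x = 3893 + 33368·91 = 3040381.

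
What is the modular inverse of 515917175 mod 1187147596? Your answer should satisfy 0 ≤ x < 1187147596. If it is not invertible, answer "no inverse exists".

1068073555

Run Euclid on (1187147596, 515917175):
1187147596 = 2·515917175 + 155313246
515917175 = 3·155313246 + 49977437
155313246 = 3·49977437 + 5380935
49977437 = 9·5380935 + 1549022
5380935 = 3·1549022 + 733869
1549022 = 2·733869 + 81284
733869 = 9·81284 + 2313
81284 = 35·2313 + 329
2313 = 7·329 + 10
329 = 32·10 + 9
10 = 1·9 + 1
9 = 9·1 + 0
Since gcd(515917175, 1187147596) = 1, back-substitute to write 1 as a combination:
1 = 10 − 9
1 = −329 + 33·10
1 = 33·2313 − 232·329
1 = −232·81284 + 8153·2313
1 = 8153·733869 − 73609·81284
1 = −73609·1549022 + 155371·733869
1 = 155371·5380935 − 539722·1549022
1 = −539722·49977437 + 5012869·5380935
1 = 5012869·155313246 − 15578329·49977437
1 = −15578329·515917175 + 51747856·155313246
1 = 51747856·1187147596 − 119074041·515917175
Thus 515917175·(-119074041) ≡ 1 (mod 1187147596); reducing, -119074041 mod 1187147596 = 1068073555.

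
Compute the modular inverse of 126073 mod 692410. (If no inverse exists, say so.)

18157

Extended Euclidean algorithm:
692410 = 5×126073 + 62045
126073 = 2×62045 + 1983
62045 = 31×1983 + 572
1983 = 3×572 + 267
572 = 2×267 + 38
267 = 7×38 + 1
38 = 38×1 + 0
gcd = 1, so the inverse exists. Back-substitute:
1 = 267 − 7·38
1 = −7·572 + 15·267
1 = 15·1983 − 52·572
1 = −52·62045 + 1627·1983
1 = 1627·126073 − 3306·62045
1 = −3306·692410 + 18157·126073
So 126073·18157 ≡ 1 (mod 692410).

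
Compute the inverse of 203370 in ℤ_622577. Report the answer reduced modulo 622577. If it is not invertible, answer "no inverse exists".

132086

Run Euclid on (622577, 203370):
622577 = 3·203370 + 12467
203370 = 16·12467 + 3898
12467 = 3·3898 + 773
3898 = 5·773 + 33
773 = 23·33 + 14
33 = 2·14 + 5
14 = 2·5 + 4
5 = 1·4 + 1
4 = 4·1 + 0
The gcd is 1. Working backward:
1 = 5 − 4
1 = −14 + 3·5
1 = 3·33 − 7·14
1 = −7·773 + 164·33
1 = 164·3898 − 827·773
1 = −827·12467 + 2645·3898
1 = 2645·203370 − 43147·12467
1 = −43147·622577 + 132086·203370
So 203370·132086 ≡ 1 (mod 622577).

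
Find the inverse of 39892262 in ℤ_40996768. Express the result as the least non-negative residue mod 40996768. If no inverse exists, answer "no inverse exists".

Euclidean algorithm on 40996768, 39892262:
40996768 = 1·39892262 + 1104506
39892262 = 36·1104506 + 130046
1104506 = 8·130046 + 64138
130046 = 2·64138 + 1770
64138 = 36·1770 + 418
1770 = 4·418 + 98
418 = 4·98 + 26
98 = 3·26 + 20
26 = 1·20 + 6
20 = 3·6 + 2
6 = 3·2 + 0
Since gcd = 2 > 1, 39892262 is not a unit mod 40996768.

no inverse exists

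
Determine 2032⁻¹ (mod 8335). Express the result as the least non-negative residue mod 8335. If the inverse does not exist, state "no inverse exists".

Apply the Euclidean algorithm to 8335 and 2032:
8335 = 4*2032 + 207
2032 = 9*207 + 169
207 = 1*169 + 38
169 = 4*38 + 17
38 = 2*17 + 4
17 = 4*4 + 1
4 = 4*1 + 0
gcd = 1, so the inverse exists. Back-substitute:
1 = 17 − 4·4
1 = −4·38 + 9·17
1 = 9·169 − 40·38
1 = −40·207 + 49·169
1 = 49·2032 − 481·207
1 = −481·8335 + 1973·2032
So 2032·1973 ≡ 1 (mod 8335).

1973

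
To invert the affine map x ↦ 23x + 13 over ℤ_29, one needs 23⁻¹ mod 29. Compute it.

24

Apply the Euclidean algorithm to 29 and 23:
29 = 1×23 + 6
23 = 3×6 + 5
6 = 1×5 + 1
5 = 5×1 + 0
Since gcd(23, 29) = 1, back-substitute to write 1 as a combination:
1 = 6 − 5
1 = −23 + 4·6
1 = 4·29 − 5·23
So 23·(-5) ≡ 1 (mod 29), and -5 ≡ 24 (mod 29).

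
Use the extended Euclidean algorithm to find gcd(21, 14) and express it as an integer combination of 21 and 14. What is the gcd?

7

Euclidean algorithm:
21 = 1*14 + 7
14 = 2*7 + 0
gcd(21, 14) = 7.
Express as a combination:
7 = 21 − 14
So 7 = (1)·21 + (-1)·14.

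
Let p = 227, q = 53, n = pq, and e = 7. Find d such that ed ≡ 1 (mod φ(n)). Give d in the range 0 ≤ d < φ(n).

φ(n) = (p−1)(q−1) = 226·52 = 11752.
Need d with 7·d ≡ 1 (mod 11752). Apply the extended Euclidean algorithm:
11752 = 1678*7 + 6
7 = 1*6 + 1
6 = 6*1 + 0
Back-substitute:
1 = 7 − 6
1 = −11752 + 1679·7
So 7·1679 ≡ 1 (mod 11752), hence d = 1679.

1679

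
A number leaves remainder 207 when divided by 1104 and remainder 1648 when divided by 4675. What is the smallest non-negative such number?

Write x = 207 + 1104·k. Then 1104·k ≡ 1648 − 207 ≡ 1441 (mod 4675).
Need 1104⁻¹ mod 4675. Extended Euclid on (4675, 1104):
4675 = 4×1104 + 259
1104 = 4×259 + 68
259 = 3×68 + 55
68 = 1×55 + 13
55 = 4×13 + 3
13 = 4×3 + 1
3 = 3×1 + 0
Back-substitute:
1 = 13 − 4·3
1 = −4·55 + 17·13
1 = 17·68 − 21·55
1 = −21·259 + 80·68
1 = 80·1104 − 341·259
1 = −341·4675 + 1444·1104
1104⁻¹ ≡ 1444 (mod 4675), so k ≡ 1444·1441 ≡ 429 (mod 4675).
x = 207 + 1104·429 = 473823.

473823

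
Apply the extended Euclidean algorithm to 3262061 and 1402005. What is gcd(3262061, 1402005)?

11

Euclidean algorithm:
3262061 = 2·1402005 + 458051
1402005 = 3·458051 + 27852
458051 = 16·27852 + 12419
27852 = 2·12419 + 3014
12419 = 4·3014 + 363
3014 = 8·363 + 110
363 = 3·110 + 33
110 = 3·33 + 11
33 = 3·11 + 0
gcd(3262061, 1402005) = 11.
Back-substituting:
11 = 110 − 3·33
11 = −3·363 + 10·110
11 = 10·3014 − 83·363
11 = −83·12419 + 342·3014
11 = 342·27852 − 767·12419
11 = −767·458051 + 12614·27852
11 = 12614·1402005 − 38609·458051
11 = −38609·3262061 + 89832·1402005
So 11 = (-38609)·3262061 + (89832)·1402005.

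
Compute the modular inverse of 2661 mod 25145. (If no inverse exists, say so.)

Run Euclid on (25145, 2661):
25145 = 9×2661 + 1196
2661 = 2×1196 + 269
1196 = 4×269 + 120
269 = 2×120 + 29
120 = 4×29 + 4
29 = 7×4 + 1
4 = 4×1 + 0
Since gcd(2661, 25145) = 1, back-substitute to write 1 as a combination:
1 = 29 − 7·4
1 = −7·120 + 29·29
1 = 29·269 − 65·120
1 = −65·1196 + 289·269
1 = 289·2661 − 643·1196
1 = −643·25145 + 6076·2661
So 2661·6076 ≡ 1 (mod 25145).

6076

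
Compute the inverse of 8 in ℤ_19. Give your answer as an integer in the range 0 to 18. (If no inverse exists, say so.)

Apply the Euclidean algorithm to 19 and 8:
19 = 2*8 + 3
8 = 2*3 + 2
3 = 1*2 + 1
2 = 2*1 + 0
The gcd is 1. Working backward:
1 = 3 − 2
1 = −8 + 3·3
1 = 3·19 − 7·8
Hence 8⁻¹ ≡ -7 ≡ 12 (mod 19).

12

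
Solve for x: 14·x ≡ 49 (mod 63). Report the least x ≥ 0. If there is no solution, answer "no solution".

First find gcd(14, 63):
63 = 4×14 + 7
14 = 2×7 + 0
gcd = 7 and 7 | 49, so solutions exist. Divide through by 7: 2x ≡ 7 (mod 9).
Now find 2⁻¹ mod 9:
9 = 4·2 + 1
2 = 2·1 + 0
Back-substitute:
1 = 9 − 4·2
So 2·(-4) ≡ 1 (mod 9), i.e. 2⁻¹ ≡ 5.
Then x ≡ 5·7 ≡ 8 (mod 9); the smallest non-negative solution is x = 8.

8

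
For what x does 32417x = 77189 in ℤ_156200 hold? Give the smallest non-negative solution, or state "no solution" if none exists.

no solution

gcd(32417, 156200):
156200 = 4·32417 + 26532
32417 = 1·26532 + 5885
26532 = 4·5885 + 2992
5885 = 1·2992 + 2893
2992 = 1·2893 + 99
2893 = 29·99 + 22
99 = 4·22 + 11
22 = 2·11 + 0
gcd = 11, but 11 ∤ 77189, so the congruence has no solution.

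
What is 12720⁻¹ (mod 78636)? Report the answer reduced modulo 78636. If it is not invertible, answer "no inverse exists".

Euclidean algorithm on 78636, 12720:
78636 = 6×12720 + 2316
12720 = 5×2316 + 1140
2316 = 2×1140 + 36
1140 = 31×36 + 24
36 = 1×24 + 12
24 = 2×12 + 0
The gcd is 12, not 1, hence no inverse exists.

no inverse exists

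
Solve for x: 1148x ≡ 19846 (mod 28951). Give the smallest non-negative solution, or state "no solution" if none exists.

First find gcd(1148, 28951):
28951 = 25·1148 + 251
1148 = 4·251 + 144
251 = 1·144 + 107
144 = 1·107 + 37
107 = 2·37 + 33
37 = 1·33 + 4
33 = 8·4 + 1
4 = 4·1 + 0
gcd = 1, so a unique solution mod 28951 exists.
Back-substitute for the Bézout coefficients:
1 = 33 − 8·4
1 = −8·37 + 9·33
1 = 9·107 − 26·37
1 = −26·144 + 35·107
1 = 35·251 − 61·144
1 = −61·1148 + 279·251
1 = 279·28951 − 7036·1148
So 1148·(-7036) ≡ 1 (mod 28951), giving 1148⁻¹ ≡ 21915.
x ≡ 1148⁻¹·19846 ≡ 21915·19846 ≡ 23168 (mod 28951).

23168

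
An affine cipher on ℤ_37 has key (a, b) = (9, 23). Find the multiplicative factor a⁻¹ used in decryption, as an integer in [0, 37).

Apply the Euclidean algorithm to 37 and 9:
37 = 4×9 + 1
9 = 9×1 + 0
Since gcd(9, 37) = 1, back-substitute to write 1 as a combination:
1 = 37 − 4·9
Thus 9·(-4) ≡ 1 (mod 37); reducing, -4 mod 37 = 33.

33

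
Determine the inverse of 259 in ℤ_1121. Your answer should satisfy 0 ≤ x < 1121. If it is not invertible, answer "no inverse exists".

844

Extended Euclidean algorithm:
1121 = 4×259 + 85
259 = 3×85 + 4
85 = 21×4 + 1
4 = 4×1 + 0
Since gcd(259, 1121) = 1, back-substitute to write 1 as a combination:
1 = 85 − 21·4
1 = −21·259 + 64·85
1 = 64·1121 − 277·259
Thus 259·(-277) ≡ 1 (mod 1121); reducing, -277 mod 1121 = 844.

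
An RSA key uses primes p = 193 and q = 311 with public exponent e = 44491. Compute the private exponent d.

φ(n) = (p−1)(q−1) = 192·310 = 59520.
Need d with 44491·d ≡ 1 (mod 59520). Apply the extended Euclidean algorithm:
59520 = 1·44491 + 15029
44491 = 2·15029 + 14433
15029 = 1·14433 + 596
14433 = 24·596 + 129
596 = 4·129 + 80
129 = 1·80 + 49
80 = 1·49 + 31
49 = 1·31 + 18
31 = 1·18 + 13
18 = 1·13 + 5
13 = 2·5 + 3
5 = 1·3 + 2
3 = 1·2 + 1
2 = 2·1 + 0
Back-substitute:
1 = 3 − 2
1 = −5 + 2·3
1 = 2·13 − 5·5
1 = −5·18 + 7·13
1 = 7·31 − 12·18
1 = −12·49 + 19·31
1 = 19·80 − 31·49
1 = −31·129 + 50·80
1 = 50·596 − 231·129
1 = −231·14433 + 5594·596
1 = 5594·15029 − 5825·14433
1 = −5825·44491 + 17244·15029
1 = 17244·59520 − 23069·44491
So 44491·(-23069) ≡ 1 (mod 59520), hence d ≡ -23069 ≡ 36451 (mod 59520).

36451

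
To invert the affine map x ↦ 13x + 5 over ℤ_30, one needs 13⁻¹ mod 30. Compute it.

Apply the Euclidean algorithm to 30 and 13:
30 = 2*13 + 4
13 = 3*4 + 1
4 = 4*1 + 0
gcd = 1, so the inverse exists. Back-substitute:
1 = 13 − 3·4
1 = −3·30 + 7·13
So 13·7 ≡ 1 (mod 30).

7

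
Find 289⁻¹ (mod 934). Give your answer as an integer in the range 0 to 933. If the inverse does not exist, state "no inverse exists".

223

Extended Euclidean algorithm:
934 = 3*289 + 67
289 = 4*67 + 21
67 = 3*21 + 4
21 = 5*4 + 1
4 = 4*1 + 0
Since gcd(289, 934) = 1, back-substitute to write 1 as a combination:
1 = 21 − 5·4
1 = −5·67 + 16·21
1 = 16·289 − 69·67
1 = −69·934 + 223·289
So 289·223 ≡ 1 (mod 934).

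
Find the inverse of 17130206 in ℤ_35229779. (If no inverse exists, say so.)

Run Euclid on (35229779, 17130206):
35229779 = 2·17130206 + 969367
17130206 = 17·969367 + 650967
969367 = 1·650967 + 318400
650967 = 2·318400 + 14167
318400 = 22·14167 + 6726
14167 = 2·6726 + 715
6726 = 9·715 + 291
715 = 2·291 + 133
291 = 2·133 + 25
133 = 5·25 + 8
25 = 3·8 + 1
8 = 8·1 + 0
gcd = 1, so the inverse exists. Back-substitute:
1 = 25 − 3·8
1 = −3·133 + 16·25
1 = 16·291 − 35·133
1 = −35·715 + 86·291
1 = 86·6726 − 809·715
1 = −809·14167 + 1704·6726
1 = 1704·318400 − 38297·14167
1 = −38297·650967 + 78298·318400
1 = 78298·969367 − 116595·650967
1 = −116595·17130206 + 2060413·969367
1 = 2060413·35229779 − 4237421·17130206
So 17130206·(-4237421) ≡ 1 (mod 35229779), and -4237421 ≡ 30992358 (mod 35229779).

30992358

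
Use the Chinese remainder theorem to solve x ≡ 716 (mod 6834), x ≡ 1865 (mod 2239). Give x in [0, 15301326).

Write x = 716 + 6834·k. Then 6834·k ≡ 1865 − 716 ≡ 1149 (mod 2239).
Need 6834⁻¹ mod 2239. Extended Euclid on (2239, 117):
2239 = 19*117 + 16
117 = 7*16 + 5
16 = 3*5 + 1
5 = 5*1 + 0
Back-substitute:
1 = 16 − 3·5
1 = −3·117 + 22·16
1 = 22·2239 − 421·117
6834⁻¹ ≡ 1818 (mod 2239), so k ≡ 1818·1149 ≡ 2134 (mod 2239).
x = 716 + 6834·2134 = 14584472.

14584472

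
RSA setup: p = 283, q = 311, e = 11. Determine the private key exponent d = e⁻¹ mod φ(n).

55631

φ(n) = (p−1)(q−1) = 282·310 = 87420.
Need d with 11·d ≡ 1 (mod 87420). Apply the extended Euclidean algorithm:
87420 = 7947*11 + 3
11 = 3*3 + 2
3 = 1*2 + 1
2 = 2*1 + 0
Back-substitute:
1 = 3 − 2
1 = −11 + 4·3
1 = 4·87420 − 31789·11
So 11·(-31789) ≡ 1 (mod 87420), hence d ≡ -31789 ≡ 55631 (mod 87420).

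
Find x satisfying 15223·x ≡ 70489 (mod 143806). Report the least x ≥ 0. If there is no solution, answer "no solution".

gcd(15223, 143806):
143806 = 9×15223 + 6799
15223 = 2×6799 + 1625
6799 = 4×1625 + 299
1625 = 5×299 + 130
299 = 2×130 + 39
130 = 3×39 + 13
39 = 3×13 + 0
gcd = 13, but 13 ∤ 70489, so the congruence has no solution.

no solution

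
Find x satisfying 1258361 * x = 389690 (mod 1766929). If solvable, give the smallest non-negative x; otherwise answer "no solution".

299187

First find gcd(1258361, 1766929):
1766929 = 1*1258361 + 508568
1258361 = 2*508568 + 241225
508568 = 2*241225 + 26118
241225 = 9*26118 + 6163
26118 = 4*6163 + 1466
6163 = 4*1466 + 299
1466 = 4*299 + 270
299 = 1*270 + 29
270 = 9*29 + 9
29 = 3*9 + 2
9 = 4*2 + 1
2 = 2*1 + 0
gcd = 1, so a unique solution mod 1766929 exists.
Back-substitute for the Bézout coefficients:
1 = 9 − 4·2
1 = −4·29 + 13·9
1 = 13·270 − 121·29
1 = −121·299 + 134·270
1 = 134·1466 − 657·299
1 = −657·6163 + 2762·1466
1 = 2762·26118 − 11705·6163
1 = −11705·241225 + 108107·26118
1 = 108107·508568 − 227919·241225
1 = −227919·1258361 + 563945·508568
1 = 563945·1766929 − 791864·1258361
So 1258361·(-791864) ≡ 1 (mod 1766929), giving 1258361⁻¹ ≡ 975065.
x ≡ 1258361⁻¹·389690 ≡ 975065·389690 ≡ 299187 (mod 1766929).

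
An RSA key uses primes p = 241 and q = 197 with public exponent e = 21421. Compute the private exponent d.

φ(n) = (p−1)(q−1) = 240·196 = 47040.
Need d with 21421·d ≡ 1 (mod 47040). Apply the extended Euclidean algorithm:
47040 = 2×21421 + 4198
21421 = 5×4198 + 431
4198 = 9×431 + 319
431 = 1×319 + 112
319 = 2×112 + 95
112 = 1×95 + 17
95 = 5×17 + 10
17 = 1×10 + 7
10 = 1×7 + 3
7 = 2×3 + 1
3 = 3×1 + 0
Back-substitute:
1 = 7 − 2·3
1 = −2·10 + 3·7
1 = 3·17 − 5·10
1 = −5·95 + 28·17
1 = 28·112 − 33·95
1 = −33·319 + 94·112
1 = 94·431 − 127·319
1 = −127·4198 + 1237·431
1 = 1237·21421 − 6312·4198
1 = −6312·47040 + 13861·21421
So 21421·13861 ≡ 1 (mod 47040), hence d = 13861.

13861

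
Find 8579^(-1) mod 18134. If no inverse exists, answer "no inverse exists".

4069

Apply the Euclidean algorithm to 18134 and 8579:
18134 = 2×8579 + 976
8579 = 8×976 + 771
976 = 1×771 + 205
771 = 3×205 + 156
205 = 1×156 + 49
156 = 3×49 + 9
49 = 5×9 + 4
9 = 2×4 + 1
4 = 4×1 + 0
gcd = 1, so the inverse exists. Back-substitute:
1 = 9 − 2·4
1 = −2·49 + 11·9
1 = 11·156 − 35·49
1 = −35·205 + 46·156
1 = 46·771 − 173·205
1 = −173·976 + 219·771
1 = 219·8579 − 1925·976
1 = −1925·18134 + 4069·8579
So 8579·4069 ≡ 1 (mod 18134).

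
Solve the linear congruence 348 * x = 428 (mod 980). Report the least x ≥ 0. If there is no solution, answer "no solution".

First find gcd(348, 980):
980 = 2×348 + 284
348 = 1×284 + 64
284 = 4×64 + 28
64 = 2×28 + 8
28 = 3×8 + 4
8 = 2×4 + 0
gcd = 4 and 4 | 428, so solutions exist. Divide through by 4: 87x ≡ 107 (mod 245).
Now find 87⁻¹ mod 245:
245 = 2·87 + 71
87 = 1·71 + 16
71 = 4·16 + 7
16 = 2·7 + 2
7 = 3·2 + 1
2 = 2·1 + 0
Back-substitute:
1 = 7 − 3·2
1 = −3·16 + 7·7
1 = 7·71 − 31·16
1 = −31·87 + 38·71
1 = 38·245 − 107·87
So 87·(-107) ≡ 1 (mod 245), i.e. 87⁻¹ ≡ 138.
Then x ≡ 138·107 ≡ 66 (mod 245); the smallest non-negative solution is x = 66.

66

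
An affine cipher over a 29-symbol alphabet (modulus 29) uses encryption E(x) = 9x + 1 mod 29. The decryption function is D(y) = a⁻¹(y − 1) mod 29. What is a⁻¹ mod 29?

13

Apply the Euclidean algorithm to 29 and 9:
29 = 3×9 + 2
9 = 4×2 + 1
2 = 2×1 + 0
gcd = 1, so the inverse exists. Back-substitute:
1 = 9 − 4·2
1 = −4·29 + 13·9
So 9·13 ≡ 1 (mod 29).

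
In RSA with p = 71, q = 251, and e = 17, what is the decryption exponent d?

12353

φ(n) = (p−1)(q−1) = 70·250 = 17500.
Need d with 17·d ≡ 1 (mod 17500). Apply the extended Euclidean algorithm:
17500 = 1029·17 + 7
17 = 2·7 + 3
7 = 2·3 + 1
3 = 3·1 + 0
Back-substitute:
1 = 7 − 2·3
1 = −2·17 + 5·7
1 = 5·17500 − 5147·17
So 17·(-5147) ≡ 1 (mod 17500), hence d ≡ -5147 ≡ 12353 (mod 17500).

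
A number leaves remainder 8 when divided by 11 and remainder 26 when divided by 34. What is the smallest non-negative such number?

Write x = 8 + 11·k. Then 11·k ≡ 26 − 8 ≡ 18 (mod 34).
Need 11⁻¹ mod 34. Extended Euclid on (34, 11):
34 = 3·11 + 1
11 = 11·1 + 0
Back-substitute:
1 = 34 − 3·11
11⁻¹ ≡ 31 (mod 34), so k ≡ 31·18 ≡ 14 (mod 34).
x = 8 + 11·14 = 162.

162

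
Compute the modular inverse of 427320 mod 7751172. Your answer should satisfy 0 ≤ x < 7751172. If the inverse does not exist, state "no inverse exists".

Euclidean algorithm on 7751172, 427320:
7751172 = 18*427320 + 59412
427320 = 7*59412 + 11436
59412 = 5*11436 + 2232
11436 = 5*2232 + 276
2232 = 8*276 + 24
276 = 11*24 + 12
24 = 2*12 + 0
Since gcd = 12 > 1, 427320 is not a unit mod 7751172.

no inverse exists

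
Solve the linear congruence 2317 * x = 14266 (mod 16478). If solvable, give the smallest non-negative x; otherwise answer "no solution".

696

First find gcd(2317, 16478):
16478 = 7*2317 + 259
2317 = 8*259 + 245
259 = 1*245 + 14
245 = 17*14 + 7
14 = 2*7 + 0
gcd = 7 and 7 | 14266, so solutions exist. Divide through by 7: 331x ≡ 2038 (mod 2354).
Now find 331⁻¹ mod 2354:
2354 = 7×331 + 37
331 = 8×37 + 35
37 = 1×35 + 2
35 = 17×2 + 1
2 = 2×1 + 0
Back-substitute:
1 = 35 − 17·2
1 = −17·37 + 18·35
1 = 18·331 − 161·37
1 = −161·2354 + 1145·331
So 331⁻¹ ≡ 1145 (mod 2354).
Then x ≡ 1145·2038 ≡ 696 (mod 2354); the smallest non-negative solution is x = 696.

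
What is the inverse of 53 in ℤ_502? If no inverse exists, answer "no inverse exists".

341

Extended Euclidean algorithm:
502 = 9·53 + 25
53 = 2·25 + 3
25 = 8·3 + 1
3 = 3·1 + 0
The gcd is 1. Working backward:
1 = 25 − 8·3
1 = −8·53 + 17·25
1 = 17·502 − 161·53
Thus 53·(-161) ≡ 1 (mod 502); reducing, -161 mod 502 = 341.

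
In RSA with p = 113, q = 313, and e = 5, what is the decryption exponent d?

φ(n) = (p−1)(q−1) = 112·312 = 34944.
Need d with 5·d ≡ 1 (mod 34944). Apply the extended Euclidean algorithm:
34944 = 6988×5 + 4
5 = 1×4 + 1
4 = 4×1 + 0
Back-substitute:
1 = 5 − 4
1 = −34944 + 6989·5
So 5·6989 ≡ 1 (mod 34944), hence d = 6989.

6989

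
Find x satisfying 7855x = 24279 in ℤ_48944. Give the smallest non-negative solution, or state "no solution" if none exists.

First find gcd(7855, 48944):
48944 = 6×7855 + 1814
7855 = 4×1814 + 599
1814 = 3×599 + 17
599 = 35×17 + 4
17 = 4×4 + 1
4 = 4×1 + 0
gcd = 1, so a unique solution mod 48944 exists.
Back-substitute for the Bézout coefficients:
1 = 17 − 4·4
1 = −4·599 + 141·17
1 = 141·1814 − 427·599
1 = −427·7855 + 1849·1814
1 = 1849·48944 − 11521·7855
So 7855·(-11521) ≡ 1 (mod 48944), giving 7855⁻¹ ≡ 37423.
x ≡ 7855⁻¹·24279 ≡ 37423·24279 ≡ 45545 (mod 48944).

45545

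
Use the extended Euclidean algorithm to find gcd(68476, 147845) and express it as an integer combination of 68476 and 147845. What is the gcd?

Repeated division:
147845 = 2*68476 + 10893
68476 = 6*10893 + 3118
10893 = 3*3118 + 1539
3118 = 2*1539 + 40
1539 = 38*40 + 19
40 = 2*19 + 2
19 = 9*2 + 1
2 = 2*1 + 0
gcd(68476, 147845) = 1.
Express as a combination:
1 = 19 − 9·2
1 = −9·40 + 19·19
1 = 19·1539 − 731·40
1 = −731·3118 + 1481·1539
1 = 1481·10893 − 5174·3118
1 = −5174·68476 + 32525·10893
1 = 32525·147845 − 70224·68476
So 1 = (32525)·147845 + (-70224)·68476.

1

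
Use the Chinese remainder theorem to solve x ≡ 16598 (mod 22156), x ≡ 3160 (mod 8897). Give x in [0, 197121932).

Write x = 16598 + 22156·k. Then 22156·k ≡ 3160 − 16598 ≡ 4356 (mod 8897).
Need 22156⁻¹ mod 8897. Extended Euclid on (8897, 4362):
8897 = 2·4362 + 173
4362 = 25·173 + 37
173 = 4·37 + 25
37 = 1·25 + 12
25 = 2·12 + 1
12 = 12·1 + 0
Back-substitute:
1 = 25 − 2·12
1 = −2·37 + 3·25
1 = 3·173 − 14·37
1 = −14·4362 + 353·173
1 = 353·8897 − 720·4362
22156⁻¹ ≡ 8177 (mod 8897), so k ≡ 8177·4356 ≡ 4321 (mod 8897).
x = 16598 + 22156·4321 = 95752674.

95752674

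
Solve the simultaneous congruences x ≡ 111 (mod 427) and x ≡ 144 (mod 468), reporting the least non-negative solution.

Write x = 111 + 427·k. Then 427·k ≡ 144 − 111 ≡ 33 (mod 468).
Need 427⁻¹ mod 468. Extended Euclid on (468, 427):
468 = 1*427 + 41
427 = 10*41 + 17
41 = 2*17 + 7
17 = 2*7 + 3
7 = 2*3 + 1
3 = 3*1 + 0
Back-substitute:
1 = 7 − 2·3
1 = −2·17 + 5·7
1 = 5·41 − 12·17
1 = −12·427 + 125·41
1 = 125·468 − 137·427
427⁻¹ ≡ 331 (mod 468), so k ≡ 331·33 ≡ 159 (mod 468).
x = 111 + 427·159 = 68004.

68004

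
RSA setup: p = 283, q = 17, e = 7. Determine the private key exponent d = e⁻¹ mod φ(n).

3223

φ(n) = (p−1)(q−1) = 282·16 = 4512.
Need d with 7·d ≡ 1 (mod 4512). Apply the extended Euclidean algorithm:
4512 = 644×7 + 4
7 = 1×4 + 3
4 = 1×3 + 1
3 = 3×1 + 0
Back-substitute:
1 = 4 − 3
1 = −7 + 2·4
1 = 2·4512 − 1289·7
So 7·(-1289) ≡ 1 (mod 4512), hence d ≡ -1289 ≡ 3223 (mod 4512).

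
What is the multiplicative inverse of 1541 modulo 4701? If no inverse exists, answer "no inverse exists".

Apply the Euclidean algorithm to 4701 and 1541:
4701 = 3·1541 + 78
1541 = 19·78 + 59
78 = 1·59 + 19
59 = 3·19 + 2
19 = 9·2 + 1
2 = 2·1 + 0
gcd = 1, so the inverse exists. Back-substitute:
1 = 19 − 9·2
1 = −9·59 + 28·19
1 = 28·78 − 37·59
1 = −37·1541 + 731·78
1 = 731·4701 − 2230·1541
Hence 1541⁻¹ ≡ -2230 ≡ 2471 (mod 4701).

2471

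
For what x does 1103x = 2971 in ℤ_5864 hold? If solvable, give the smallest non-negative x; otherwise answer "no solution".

2629

First find gcd(1103, 5864):
5864 = 5×1103 + 349
1103 = 3×349 + 56
349 = 6×56 + 13
56 = 4×13 + 4
13 = 3×4 + 1
4 = 4×1 + 0
gcd = 1, so a unique solution mod 5864 exists.
Back-substitute for the Bézout coefficients:
1 = 13 − 3·4
1 = −3·56 + 13·13
1 = 13·349 − 81·56
1 = −81·1103 + 256·349
1 = 256·5864 − 1361·1103
So 1103·(-1361) ≡ 1 (mod 5864), giving 1103⁻¹ ≡ 4503.
x ≡ 1103⁻¹·2971 ≡ 4503·2971 ≡ 2629 (mod 5864).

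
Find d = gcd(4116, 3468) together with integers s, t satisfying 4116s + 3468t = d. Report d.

Apply Euclid's algorithm to 4116 and 3468:
4116 = 1·3468 + 648
3468 = 5·648 + 228
648 = 2·228 + 192
228 = 1·192 + 36
192 = 5·36 + 12
36 = 3·12 + 0
gcd(4116, 3468) = 12.
Working backward:
12 = 192 − 5·36
12 = −5·228 + 6·192
12 = 6·648 − 17·228
12 = −17·3468 + 91·648
12 = 91·4116 − 108·3468
So 12 = (91)·4116 + (-108)·3468.

12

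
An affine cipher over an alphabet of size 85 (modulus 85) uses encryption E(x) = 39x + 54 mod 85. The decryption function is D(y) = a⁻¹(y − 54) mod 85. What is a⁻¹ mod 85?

24

Apply the Euclidean algorithm to 85 and 39:
85 = 2×39 + 7
39 = 5×7 + 4
7 = 1×4 + 3
4 = 1×3 + 1
3 = 3×1 + 0
gcd = 1, so the inverse exists. Back-substitute:
1 = 4 − 3
1 = −7 + 2·4
1 = 2·39 − 11·7
1 = −11·85 + 24·39
So 39·24 ≡ 1 (mod 85).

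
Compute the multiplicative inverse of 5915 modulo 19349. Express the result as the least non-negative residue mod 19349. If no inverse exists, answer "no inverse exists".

14560

Extended Euclidean algorithm:
19349 = 3*5915 + 1604
5915 = 3*1604 + 1103
1604 = 1*1103 + 501
1103 = 2*501 + 101
501 = 4*101 + 97
101 = 1*97 + 4
97 = 24*4 + 1
4 = 4*1 + 0
gcd = 1, so the inverse exists. Back-substitute:
1 = 97 − 24·4
1 = −24·101 + 25·97
1 = 25·501 − 124·101
1 = −124·1103 + 273·501
1 = 273·1604 − 397·1103
1 = −397·5915 + 1464·1604
1 = 1464·19349 − 4789·5915
Hence 5915⁻¹ ≡ -4789 ≡ 14560 (mod 19349).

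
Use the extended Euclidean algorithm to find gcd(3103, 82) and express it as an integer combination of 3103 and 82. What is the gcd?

Apply Euclid's algorithm to 3103 and 82:
3103 = 37×82 + 69
82 = 1×69 + 13
69 = 5×13 + 4
13 = 3×4 + 1
4 = 4×1 + 0
gcd(3103, 82) = 1.
Working backward:
1 = 13 − 3·4
1 = −3·69 + 16·13
1 = 16·82 − 19·69
1 = −19·3103 + 719·82
So 1 = (-19)·3103 + (719)·82.

1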